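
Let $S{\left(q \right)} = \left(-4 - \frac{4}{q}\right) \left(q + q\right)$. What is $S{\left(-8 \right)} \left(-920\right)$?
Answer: $-51520$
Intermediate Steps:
$S{\left(q \right)} = 2 q \left(-4 - \frac{4}{q}\right)$ ($S{\left(q \right)} = \left(-4 - \frac{4}{q}\right) 2 q = 2 q \left(-4 - \frac{4}{q}\right)$)
$S{\left(-8 \right)} \left(-920\right) = \left(-8 - -64\right) \left(-920\right) = \left(-8 + 64\right) \left(-920\right) = 56 \left(-920\right) = -51520$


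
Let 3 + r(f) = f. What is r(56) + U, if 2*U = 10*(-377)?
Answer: -1832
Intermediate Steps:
U = -1885 (U = (10*(-377))/2 = (½)*(-3770) = -1885)
r(f) = -3 + f
r(56) + U = (-3 + 56) - 1885 = 53 - 1885 = -1832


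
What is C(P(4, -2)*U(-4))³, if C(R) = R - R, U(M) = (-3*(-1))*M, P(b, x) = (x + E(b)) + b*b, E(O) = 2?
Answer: 0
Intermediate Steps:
P(b, x) = 2 + x + b² (P(b, x) = (x + 2) + b*b = (2 + x) + b² = 2 + x + b²)
U(M) = 3*M
C(R) = 0
C(P(4, -2)*U(-4))³ = 0³ = 0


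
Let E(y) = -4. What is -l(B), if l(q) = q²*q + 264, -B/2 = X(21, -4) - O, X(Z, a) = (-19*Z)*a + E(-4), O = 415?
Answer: 13044257600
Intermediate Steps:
X(Z, a) = -4 - 19*Z*a (X(Z, a) = (-19*Z)*a - 4 = -19*Z*a - 4 = -4 - 19*Z*a)
B = -2354 (B = -2*((-4 - 19*21*(-4)) - 1*415) = -2*((-4 + 1596) - 415) = -2*(1592 - 415) = -2*1177 = -2354)
l(q) = 264 + q³ (l(q) = q³ + 264 = 264 + q³)
-l(B) = -(264 + (-2354)³) = -(264 - 13044257864) = -1*(-13044257600) = 13044257600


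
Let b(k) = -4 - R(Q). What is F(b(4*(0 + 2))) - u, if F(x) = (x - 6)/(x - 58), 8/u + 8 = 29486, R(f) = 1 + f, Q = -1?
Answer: 73571/456909 ≈ 0.16102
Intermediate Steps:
b(k) = -4 (b(k) = -4 - (1 - 1) = -4 - 1*0 = -4 + 0 = -4)
u = 4/14739 (u = 8/(-8 + 29486) = 8/29478 = 8*(1/29478) = 4/14739 ≈ 0.00027139)
F(x) = (-6 + x)/(-58 + x)
F(b(4*(0 + 2))) - u = (-6 - 4)/(-58 - 4) - 1*4/14739 = -10/(-62) - 4/14739 = -1/62*(-10) - 4/14739 = 5/31 - 4/14739 = 73571/456909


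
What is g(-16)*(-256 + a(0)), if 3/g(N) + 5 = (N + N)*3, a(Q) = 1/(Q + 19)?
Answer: 14589/1919 ≈ 7.6024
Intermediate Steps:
a(Q) = 1/(19 + Q)
g(N) = 3/(-5 + 6*N) (g(N) = 3/(-5 + (N + N)*3) = 3/(-5 + (2*N)*3) = 3/(-5 + 6*N))
g(-16)*(-256 + a(0)) = (3/(-5 + 6*(-16)))*(-256 + 1/(19 + 0)) = (3/(-5 - 96))*(-256 + 1/19) = (3/(-101))*(-256 + 1/19) = (3*(-1/101))*(-4863/19) = -3/101*(-4863/19) = 14589/1919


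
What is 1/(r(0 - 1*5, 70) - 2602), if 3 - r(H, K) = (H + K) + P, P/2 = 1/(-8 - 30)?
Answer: -19/50615 ≈ -0.00037538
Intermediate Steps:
P = -1/19 (P = 2/(-8 - 30) = 2/(-38) = 2*(-1/38) = -1/19 ≈ -0.052632)
r(H, K) = 58/19 - H - K (r(H, K) = 3 - ((H + K) - 1/19) = 3 - (-1/19 + H + K) = 3 + (1/19 - H - K) = 58/19 - H - K)
1/(r(0 - 1*5, 70) - 2602) = 1/((58/19 - (0 - 1*5) - 1*70) - 2602) = 1/((58/19 - (0 - 5) - 70) - 2602) = 1/((58/19 - 1*(-5) - 70) - 2602) = 1/((58/19 + 5 - 70) - 2602) = 1/(-1177/19 - 2602) = 1/(-50615/19) = -19/50615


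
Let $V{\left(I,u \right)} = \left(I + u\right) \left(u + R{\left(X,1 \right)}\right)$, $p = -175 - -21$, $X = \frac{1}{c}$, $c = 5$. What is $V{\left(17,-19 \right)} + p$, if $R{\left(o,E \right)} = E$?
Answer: $-118$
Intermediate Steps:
$X = \frac{1}{5} \approx 0.2$
$p = -154$ ($p = -175 + 21 = -154$)
$V{\left(I,u \right)} = \left(1 + u\right) \left(I + u\right)$ ($V{\left(I,u \right)} = \left(I + u\right) \left(u + 1\right) = \left(I + u\right) \left(1 + u\right) = \left(1 + u\right) \left(I + u\right)$)
$V{\left(17,-19 \right)} + p = \left(17 - 19 + \left(-19\right)^{2} + 17 \left(-19\right)\right) - 154 = \left(17 - 19 + 361 - 323\right) - 154 = 36 - 154 = -118$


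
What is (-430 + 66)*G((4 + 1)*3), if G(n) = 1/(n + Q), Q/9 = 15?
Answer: -182/75 ≈ -2.4267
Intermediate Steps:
Q = 135 (Q = 9*15 = 135)
G(n) = 1/(135 + n) (G(n) = 1/(n + 135) = 1/(135 + n))
(-430 + 66)*G((4 + 1)*3) = (-430 + 66)/(135 + (4 + 1)*3) = -364/(135 + 5*3) = -364/(135 + 15) = -364/150 = -364*1/150 = -182/75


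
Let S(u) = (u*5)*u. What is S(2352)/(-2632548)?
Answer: -2304960/219379 ≈ -10.507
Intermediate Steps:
S(u) = 5*u² (S(u) = (5*u)*u = 5*u²)
S(2352)/(-2632548) = (5*2352²)/(-2632548) = (5*5531904)*(-1/2632548) = 27659520*(-1/2632548) = -2304960/219379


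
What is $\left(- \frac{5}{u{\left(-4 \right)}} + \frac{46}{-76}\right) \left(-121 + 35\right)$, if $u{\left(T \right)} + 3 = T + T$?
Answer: $\frac{2709}{209} \approx 12.962$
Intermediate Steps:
$u{\left(T \right)} = -3 + 2 T$ ($u{\left(T \right)} = -3 + \left(T + T\right) = -3 + 2 T$)
$\left(- \frac{5}{u{\left(-4 \right)}} + \frac{46}{-76}\right) \left(-121 + 35\right) = \left(- \frac{5}{-3 + 2 \left(-4\right)} + \frac{46}{-76}\right) \left(-121 + 35\right) = \left(- \frac{5}{-3 - 8} + 46 \left(- \frac{1}{76}\right)\right) \left(-86\right) = \left(- \frac{5}{-11} - \frac{23}{38}\right) \left(-86\right) = \left(\left(-5\right) \left(- \frac{1}{11}\right) - \frac{23}{38}\right) \left(-86\right) = \left(\frac{5}{11} - \frac{23}{38}\right) \left(-86\right) = \left(- \frac{63}{418}\right) \left(-86\right) = \frac{2709}{209}$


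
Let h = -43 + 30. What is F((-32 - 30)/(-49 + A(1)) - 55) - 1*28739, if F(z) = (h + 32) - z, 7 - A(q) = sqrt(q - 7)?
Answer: (-28665*sqrt(6) + 1203992*I)/(sqrt(6) - 42*I) ≈ -28666.0 + 0.085801*I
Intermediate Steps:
h = -13
A(q) = 7 - sqrt(-7 + q) (A(q) = 7 - sqrt(q - 7) = 7 - sqrt(-7 + q))
F(z) = 19 - z (F(z) = (-13 + 32) - z = 19 - z)
F((-32 - 30)/(-49 + A(1)) - 55) - 1*28739 = (19 - ((-32 - 30)/(-49 + (7 - sqrt(-7 + 1))) - 55)) - 1*28739 = (19 - (-62/(-49 + (7 - sqrt(-6))) - 55)) - 28739 = (19 - (-62/(-49 + (7 - I*sqrt(6))) - 55)) - 28739 = (19 - (-62/(-42 - I*sqrt(6)) - 55)) - 28739 = (19 - (-55 - 62/(-42 - I*sqrt(6)))) - 28739 = (19 + (55 + 62/(-42 - I*sqrt(6)))) - 28739 = (74 + 62/(-42 - I*sqrt(6))) - 28739 = -28665 + 62/(-42 - I*sqrt(6))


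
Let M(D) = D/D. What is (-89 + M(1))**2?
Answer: 7744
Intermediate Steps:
M(D) = 1
(-89 + M(1))**2 = (-89 + 1)**2 = (-88)**2 = 7744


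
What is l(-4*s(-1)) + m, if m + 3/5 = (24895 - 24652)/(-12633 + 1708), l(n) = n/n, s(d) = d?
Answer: 4127/10925 ≈ 0.37776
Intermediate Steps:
l(n) = 1
m = -6798/10925 (m = -⅗ + (24895 - 24652)/(-12633 + 1708) = -⅗ + 243/(-10925) = -⅗ + 243*(-1/10925) = -⅗ - 243/10925 = -6798/10925 ≈ -0.62224)
l(-4*s(-1)) + m = 1 - 6798/10925 = 4127/10925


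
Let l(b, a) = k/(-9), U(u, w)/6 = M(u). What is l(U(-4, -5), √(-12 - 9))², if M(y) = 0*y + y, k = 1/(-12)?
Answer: 1/11664 ≈ 8.5734e-5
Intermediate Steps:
k = -1/12 ≈ -0.083333
M(y) = y (M(y) = 0 + y = y)
U(u, w) = 6*u
l(b, a) = 1/108 (l(b, a) = -1/12/(-9) = -1/12*(-⅑) = 1/108)
l(U(-4, -5), √(-12 - 9))² = (1/108)² = 1/11664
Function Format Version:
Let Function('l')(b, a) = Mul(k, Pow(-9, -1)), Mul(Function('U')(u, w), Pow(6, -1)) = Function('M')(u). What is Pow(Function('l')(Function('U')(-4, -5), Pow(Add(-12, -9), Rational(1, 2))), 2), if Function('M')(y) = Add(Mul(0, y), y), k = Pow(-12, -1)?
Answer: Rational(1, 11664) ≈ 8.5734e-5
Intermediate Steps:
k = Rational(-1, 12) ≈ -0.083333
Function('M')(y) = y (Function('M')(y) = Add(0, y) = y)
Function('U')(u, w) = Mul(6, u)
Function('l')(b, a) = Rational(1, 108) (Function('l')(b, a) = Mul(Rational(-1, 12), Pow(-9, -1)) = Mul(Rational(-1, 12), Rational(-1, 9)) = Rational(1, 108))
Pow(Function('l')(Function('U')(-4, -5), Pow(Add(-12, -9), Rational(1, 2))), 2) = Pow(Rational(1, 108), 2) = Rational(1, 11664)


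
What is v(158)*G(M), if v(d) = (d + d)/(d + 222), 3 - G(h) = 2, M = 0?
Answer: 79/95 ≈ 0.83158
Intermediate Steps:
G(h) = 1 (G(h) = 3 - 1*2 = 3 - 2 = 1)
v(d) = 2*d/(222 + d) (v(d) = (2*d)/(222 + d) = 2*d/(222 + d))
v(158)*G(M) = (2*158/(222 + 158))*1 = (2*158/380)*1 = (2*158*(1/380))*1 = (79/95)*1 = 79/95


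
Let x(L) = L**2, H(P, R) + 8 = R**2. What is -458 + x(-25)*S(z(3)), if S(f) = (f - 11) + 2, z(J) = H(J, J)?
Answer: -5458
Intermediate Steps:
H(P, R) = -8 + R**2
z(J) = -8 + J**2
S(f) = -9 + f (S(f) = (-11 + f) + 2 = -9 + f)
-458 + x(-25)*S(z(3)) = -458 + (-25)**2*(-9 + (-8 + 3**2)) = -458 + 625*(-9 + (-8 + 9)) = -458 + 625*(-9 + 1) = -458 + 625*(-8) = -458 - 5000 = -5458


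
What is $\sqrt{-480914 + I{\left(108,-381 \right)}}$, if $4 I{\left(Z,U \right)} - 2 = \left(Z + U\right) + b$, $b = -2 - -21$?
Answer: $i \sqrt{480977} \approx 693.53 i$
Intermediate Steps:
$b = 19$ ($b = -2 + 21 = 19$)
$I{\left(Z,U \right)} = \frac{21}{4} + \frac{U}{4} + \frac{Z}{4}$ ($I{\left(Z,U \right)} = \frac{1}{2} + \frac{\left(Z + U\right) + 19}{4} = \frac{1}{2} + \frac{\left(U + Z\right) + 19}{4} = \frac{1}{2} + \frac{19 + U + Z}{4} = \frac{1}{2} + \left(\frac{19}{4} + \frac{U}{4} + \frac{Z}{4}\right) = \frac{21}{4} + \frac{U}{4} + \frac{Z}{4}$)
$\sqrt{-480914 + I{\left(108,-381 \right)}} = \sqrt{-480914 + \left(\frac{21}{4} + \frac{1}{4} \left(-381\right) + \frac{1}{4} \cdot 108\right)} = \sqrt{-480914 + \left(\frac{21}{4} - \frac{381}{4} + 27\right)} = \sqrt{-480914 - 63} = \sqrt{-480977} = i \sqrt{480977}$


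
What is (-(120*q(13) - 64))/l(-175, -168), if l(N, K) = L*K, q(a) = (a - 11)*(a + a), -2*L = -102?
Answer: 772/1071 ≈ 0.72082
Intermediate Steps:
L = 51 (L = -1/2*(-102) = 51)
q(a) = 2*a*(-11 + a) (q(a) = (-11 + a)*(2*a) = 2*a*(-11 + a))
l(N, K) = 51*K
(-(120*q(13) - 64))/l(-175, -168) = (-(120*(2*13*(-11 + 13)) - 64))/((51*(-168))) = -(120*(2*13*2) - 64)/(-8568) = -(120*52 - 64)*(-1/8568) = -(6240 - 64)*(-1/8568) = -1*6176*(-1/8568) = -6176*(-1/8568) = 772/1071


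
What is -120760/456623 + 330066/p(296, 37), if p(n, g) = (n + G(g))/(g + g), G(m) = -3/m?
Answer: 412658338647844/4999565227 ≈ 82539.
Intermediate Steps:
p(n, g) = (n - 3/g)/(2*g) (p(n, g) = (n - 3/g)/(g + g) = (n - 3/g)/((2*g)) = (n - 3/g)*(1/(2*g)) = (n - 3/g)/(2*g))
-120760/456623 + 330066/p(296, 37) = -120760/456623 + 330066/(((½)*(-3 + 37*296)/37²)) = -120760*1/456623 + 330066/(((½)*(1/1369)*(-3 + 10952))) = -120760/456623 + 330066/(((½)*(1/1369)*10949)) = -120760/456623 + 330066/(10949/2738) = -120760/456623 + 330066*(2738/10949) = -120760/456623 + 903720708/10949 = 412658338647844/4999565227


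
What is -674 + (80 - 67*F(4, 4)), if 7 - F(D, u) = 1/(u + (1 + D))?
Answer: -9500/9 ≈ -1055.6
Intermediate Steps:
F(D, u) = 7 - 1/(1 + D + u) (F(D, u) = 7 - 1/(u + (1 + D)) = 7 - 1/(1 + D + u))
-674 + (80 - 67*F(4, 4)) = -674 + (80 - 67*(6 + 7*4 + 7*4)/(1 + 4 + 4)) = -674 + (80 - 67*(6 + 28 + 28)/9) = -674 + (80 - 67*62/9) = -674 + (80 - 4154/9) = -674 - 3434/9 = -9500/9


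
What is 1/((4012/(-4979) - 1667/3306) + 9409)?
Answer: 16460574/154855977101 ≈ 0.00010630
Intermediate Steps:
1/((4012/(-4979) - 1667/3306) + 9409) = 1/((4012*(-1/4979) - 1667*1/3306) + 9409) = 1/((-4012/4979 - 1667/3306) + 9409) = 1/(-21563665/16460574 + 9409) = 1/(154855977101/16460574) = 16460574/154855977101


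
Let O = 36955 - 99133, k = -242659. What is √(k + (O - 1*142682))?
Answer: I*√447519 ≈ 668.97*I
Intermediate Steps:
O = -62178
√(k + (O - 1*142682)) = √(-242659 + (-62178 - 1*142682)) = √(-242659 + (-62178 - 142682)) = √(-242659 - 204860) = √(-447519) = I*√447519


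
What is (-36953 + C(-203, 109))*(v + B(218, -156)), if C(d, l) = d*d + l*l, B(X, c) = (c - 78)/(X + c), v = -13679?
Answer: -6844766742/31 ≈ -2.2080e+8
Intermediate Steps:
B(X, c) = (-78 + c)/(X + c)
C(d, l) = d² + l²
(-36953 + C(-203, 109))*(v + B(218, -156)) = (-36953 + ((-203)² + 109²))*(-13679 + (-78 - 156)/(218 - 156)) = (-36953 + (41209 + 11881))*(-13679 - 234/62) = (-36953 + 53090)*(-13679 + (1/62)*(-234)) = 16137*(-13679 - 117/31) = 16137*(-424166/31) = -6844766742/31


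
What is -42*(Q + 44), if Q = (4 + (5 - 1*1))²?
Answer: -4536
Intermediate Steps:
Q = 64 (Q = (4 + (5 - 1))² = (4 + 4)² = 8² = 64)
-42*(Q + 44) = -42*(64 + 44) = -42*108 = -4536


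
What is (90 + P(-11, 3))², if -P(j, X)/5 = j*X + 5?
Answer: 52900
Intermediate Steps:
P(j, X) = -25 - 5*X*j (P(j, X) = -5*(j*X + 5) = -5*(X*j + 5) = -5*(5 + X*j) = -25 - 5*X*j)
(90 + P(-11, 3))² = (90 + (-25 - 5*3*(-11)))² = (90 + (-25 + 165))² = (90 + 140)² = 230² = 52900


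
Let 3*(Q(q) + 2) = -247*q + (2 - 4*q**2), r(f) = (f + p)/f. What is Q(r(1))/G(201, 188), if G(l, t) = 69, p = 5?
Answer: -1630/207 ≈ -7.8744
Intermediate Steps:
r(f) = (5 + f)/f (r(f) = (f + 5)/f = (5 + f)/f)
Q(q) = -4/3 - 247*q/3 - 4*q**2/3 (Q(q) = -2 + (-247*q + (2 - 4*q**2))/3 = -2 + (2 - 247*q - 4*q**2)/3 = -2 + (2/3 - 247*q/3 - 4*q**2/3) = -4/3 - 247*q/3 - 4*q**2/3)
Q(r(1))/G(201, 188) = (-4/3 - 247*(5 + 1)/(3*1) - 4*(5 + 1)**2/3)/69 = (-4/3 - 247*6/3 - 4*(1*6)**2/3)*(1/69) = (-4/3 - 247/3*6 - 4/3*6**2)*(1/69) = (-4/3 - 494 - 4/3*36)*(1/69) = (-4/3 - 494 - 48)*(1/69) = -1630/3*1/69 = -1630/207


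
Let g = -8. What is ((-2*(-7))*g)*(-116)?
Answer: 12992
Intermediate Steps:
((-2*(-7))*g)*(-116) = (-2*(-7)*(-8))*(-116) = (14*(-8))*(-116) = -112*(-116) = 12992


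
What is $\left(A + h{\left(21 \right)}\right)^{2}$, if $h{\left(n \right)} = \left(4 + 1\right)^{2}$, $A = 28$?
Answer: $2809$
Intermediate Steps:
$h{\left(n \right)} = 25$ ($h{\left(n \right)} = 5^{2} = 25$)
$\left(A + h{\left(21 \right)}\right)^{2} = \left(28 + 25\right)^{2} = 53^{2} = 2809$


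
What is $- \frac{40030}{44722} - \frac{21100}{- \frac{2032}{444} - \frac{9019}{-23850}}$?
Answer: $\frac{416280846381545}{82845201817} \approx 5024.8$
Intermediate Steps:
$- \frac{40030}{44722} - \frac{21100}{- \frac{2032}{444} - \frac{9019}{-23850}} = \left(-40030\right) \frac{1}{44722} - \frac{21100}{\left(-2032\right) \frac{1}{444} - - \frac{9019}{23850}} = - \frac{20015}{22361} - \frac{21100}{- \frac{508}{111} + \frac{9019}{23850}} = - \frac{20015}{22361} - \frac{21100}{- \frac{3704897}{882450}} = - \frac{20015}{22361} - - \frac{18619695000}{3704897} = - \frac{20015}{22361} + \frac{18619695000}{3704897} = \frac{416280846381545}{82845201817}$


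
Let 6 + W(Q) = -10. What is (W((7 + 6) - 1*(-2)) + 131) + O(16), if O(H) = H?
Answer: 131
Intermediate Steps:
W(Q) = -16 (W(Q) = -6 - 10 = -16)
(W((7 + 6) - 1*(-2)) + 131) + O(16) = (-16 + 131) + 16 = 115 + 16 = 131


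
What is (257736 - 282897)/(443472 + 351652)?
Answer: -25161/795124 ≈ -0.031644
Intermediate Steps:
(257736 - 282897)/(443472 + 351652) = -25161/795124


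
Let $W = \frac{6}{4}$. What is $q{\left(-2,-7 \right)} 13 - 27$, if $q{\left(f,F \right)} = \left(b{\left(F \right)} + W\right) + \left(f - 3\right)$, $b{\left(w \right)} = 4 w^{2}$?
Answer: $\frac{4951}{2} \approx 2475.5$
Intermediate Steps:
$W = \frac{3}{2}$ ($W = 6 \cdot \frac{1}{4} = \frac{3}{2} \approx 1.5$)
$q{\left(f,F \right)} = - \frac{3}{2} + f + 4 F^{2}$ ($q{\left(f,F \right)} = \left(4 F^{2} + \frac{3}{2}\right) + \left(f - 3\right) = \left(\frac{3}{2} + 4 F^{2}\right) + \left(-3 + f\right) = - \frac{3}{2} + f + 4 F^{2}$)
$q{\left(-2,-7 \right)} 13 - 27 = \left(- \frac{3}{2} - 2 + 4 \left(-7\right)^{2}\right) 13 - 27 = \left(- \frac{3}{2} - 2 + 4 \cdot 49\right) 13 - 27 = \left(- \frac{3}{2} - 2 + 196\right) 13 - 27 = \frac{385}{2} \cdot 13 - 27 = \frac{5005}{2} - 27 = \frac{4951}{2}$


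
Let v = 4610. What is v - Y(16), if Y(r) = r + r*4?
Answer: 4530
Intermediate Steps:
Y(r) = 5*r (Y(r) = r + 4*r = 5*r)
v - Y(16) = 4610 - 5*16 = 4610 - 1*80 = 4610 - 80 = 4530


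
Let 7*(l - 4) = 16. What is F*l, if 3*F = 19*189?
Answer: 7524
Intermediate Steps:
F = 1197 (F = (19*189)/3 = (⅓)*3591 = 1197)
l = 44/7 (l = 4 + (⅐)*16 = 4 + 16/7 = 44/7 ≈ 6.2857)
F*l = 1197*(44/7) = 7524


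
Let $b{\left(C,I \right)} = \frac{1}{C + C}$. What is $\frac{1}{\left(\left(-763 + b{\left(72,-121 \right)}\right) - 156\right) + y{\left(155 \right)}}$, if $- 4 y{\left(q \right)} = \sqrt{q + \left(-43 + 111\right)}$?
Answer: $- \frac{19056240}{17512263217} + \frac{5184 \sqrt{223}}{17512263217} \approx -0.0010837$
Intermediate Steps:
$b{\left(C,I \right)} = \frac{1}{2 C}$
$y{\left(q \right)} = - \frac{\sqrt{68 + q}}{4}$ ($y{\left(q \right)} = - \frac{\sqrt{q + \left(-43 + 111\right)}}{4} = - \frac{\sqrt{q + 68}}{4} = - \frac{\sqrt{68 + q}}{4}$)
$\frac{1}{\left(\left(-763 + b{\left(72,-121 \right)}\right) - 156\right) + y{\left(155 \right)}} = \frac{1}{\left(\left(-763 + \frac{1}{2 \cdot 72}\right) - 156\right) - \frac{\sqrt{68 + 155}}{4}} = \frac{1}{\left(\left(-763 + \frac{1}{2} \cdot \frac{1}{72}\right) - 156\right) - \frac{\sqrt{223}}{4}} = \frac{1}{\left(\left(-763 + \frac{1}{144}\right) - 156\right) - \frac{\sqrt{223}}{4}} = \frac{1}{\left(- \frac{109871}{144} - 156\right) - \frac{\sqrt{223}}{4}} = \frac{1}{- \frac{132335}{144} - \frac{\sqrt{223}}{4}}$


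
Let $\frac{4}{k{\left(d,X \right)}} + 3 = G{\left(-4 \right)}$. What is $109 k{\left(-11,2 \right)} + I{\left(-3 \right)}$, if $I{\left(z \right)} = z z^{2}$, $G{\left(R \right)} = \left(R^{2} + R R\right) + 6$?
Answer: $- \frac{509}{35} \approx -14.543$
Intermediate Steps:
$G{\left(R \right)} = 6 + 2 R^{2}$ ($G{\left(R \right)} = \left(R^{2} + R^{2}\right) + 6 = 2 R^{2} + 6 = 6 + 2 R^{2}$)
$k{\left(d,X \right)} = \frac{4}{35}$ ($k{\left(d,X \right)} = \frac{4}{-3 + \left(6 + 2 \left(-4\right)^{2}\right)} = \frac{4}{-3 + \left(6 + 2 \cdot 16\right)} = \frac{4}{-3 + \left(6 + 32\right)} = \frac{4}{-3 + 38} = \frac{4}{35}$)
$I{\left(z \right)} = z^{3}$
$109 k{\left(-11,2 \right)} + I{\left(-3 \right)} = 109 \cdot \frac{4}{35} + \left(-3\right)^{3} = \frac{436}{35} - 27 = - \frac{509}{35}$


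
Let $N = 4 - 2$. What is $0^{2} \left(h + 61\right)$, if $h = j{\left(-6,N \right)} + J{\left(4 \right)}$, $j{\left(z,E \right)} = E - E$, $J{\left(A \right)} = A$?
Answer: $0$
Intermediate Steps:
$N = 2$
$j{\left(z,E \right)} = 0$
$h = 4$ ($h = 0 + 4 = 4$)
$0^{2} \left(h + 61\right) = 0^{2} \left(4 + 61\right) = 0 \cdot 65 = 0$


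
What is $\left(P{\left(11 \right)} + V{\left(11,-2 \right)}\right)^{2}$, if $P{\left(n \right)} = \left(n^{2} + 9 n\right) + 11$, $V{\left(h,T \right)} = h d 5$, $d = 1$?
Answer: $81796$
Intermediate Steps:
$V{\left(h,T \right)} = 5 h$ ($V{\left(h,T \right)} = h 1 \cdot 5 = h 5 = 5 h$)
$P{\left(n \right)} = 11 + n^{2} + 9 n$
$\left(P{\left(11 \right)} + V{\left(11,-2 \right)}\right)^{2} = \left(\left(11 + 11^{2} + 9 \cdot 11\right) + 5 \cdot 11\right)^{2} = \left(\left(11 + 121 + 99\right) + 55\right)^{2} = \left(231 + 55\right)^{2} = 286^{2} = 81796$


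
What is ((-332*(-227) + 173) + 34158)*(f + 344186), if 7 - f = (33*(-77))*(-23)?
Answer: 31345346250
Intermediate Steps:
f = -58436 (f = 7 - 33*(-77)*(-23) = 7 - (-2541)*(-23) = 7 - 1*58443 = 7 - 58443 = -58436)
((-332*(-227) + 173) + 34158)*(f + 344186) = ((-332*(-227) + 173) + 34158)*(-58436 + 344186) = ((75364 + 173) + 34158)*285750 = (75537 + 34158)*285750 = 109695*285750 = 31345346250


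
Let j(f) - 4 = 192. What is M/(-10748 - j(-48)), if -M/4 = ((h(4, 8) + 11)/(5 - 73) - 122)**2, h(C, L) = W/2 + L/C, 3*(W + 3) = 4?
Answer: 2484922801/455445504 ≈ 5.4560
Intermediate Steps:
W = -5/3 (W = -3 + (1/3)*4 = -3 + 4/3 = -5/3 ≈ -1.6667)
j(f) = 196 (j(f) = 4 + 192 = 196)
h(C, L) = -5/6 + L/C (h(C, L) = -5/3/2 + L/C = -5/3*1/2 + L/C = -5/6 + L/C)
M = -2484922801/41616 (M = -4*(((-5/6 + 8/4) + 11)/(5 - 73) - 122)**2 = -4*(((-5/6 + 8*(1/4)) + 11)/(-68) - 122)**2 = -4*(((-5/6 + 2) + 11)*(-1/68) - 122)**2 = -4*((7/6 + 11)*(-1/68) - 122)**2 = -4*((73/6)*(-1/68) - 122)**2 = -4*(-73/408 - 122)**2 = -4*(-49849/408)**2 = -4*2484922801/166464 = -2484922801/41616 ≈ -59711.)
M/(-10748 - j(-48)) = -2484922801/(41616*(-10748 - 1*196)) = -2484922801/(41616*(-10748 - 196)) = -2484922801/41616/(-10944) = -2484922801/41616*(-1/10944) = 2484922801/455445504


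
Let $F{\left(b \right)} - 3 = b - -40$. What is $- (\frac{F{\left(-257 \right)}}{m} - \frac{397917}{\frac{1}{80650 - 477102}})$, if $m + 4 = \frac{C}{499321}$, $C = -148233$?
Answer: $- \frac{338466014025114922}{2145517} \approx -1.5776 \cdot 10^{11}$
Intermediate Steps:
$m = - \frac{2145517}{499321}$ ($m = -4 - \frac{148233}{499321} = - \frac{2145517}{499321} \approx -4.2969$)
$F{\left(b \right)} = 43 + b$ ($F{\left(b \right)} = 3 + \left(b - -40\right) = 3 + \left(b + 40\right) = 3 + \left(40 + b\right) = 43 + b$)
$- (\frac{F{\left(-257 \right)}}{m} - \frac{397917}{\frac{1}{80650 - 477102}}) = - (\frac{43 - 257}{- \frac{2145517}{499321}} - \frac{397917}{\frac{1}{80650 - 477102}}) = - (\left(-214\right) \left(- \frac{499321}{2145517}\right) - \frac{397917}{\frac{1}{-396452}}) = - (\frac{106854694}{2145517} - \frac{397917}{- \frac{1}{396452}}) = - (\frac{106854694}{2145517} - -157754990484) = - (\frac{106854694}{2145517} + 157754990484) = \left(-1\right) \frac{338466014025114922}{2145517} = - \frac{338466014025114922}{2145517}$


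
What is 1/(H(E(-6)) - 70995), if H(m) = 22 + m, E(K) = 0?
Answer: -1/70973 ≈ -1.4090e-5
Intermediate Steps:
1/(H(E(-6)) - 70995) = 1/((22 + 0) - 70995) = 1/(22 - 70995) = 1/(-70973) = -1/70973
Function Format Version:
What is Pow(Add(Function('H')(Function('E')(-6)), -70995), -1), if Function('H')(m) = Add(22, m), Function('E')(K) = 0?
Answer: Rational(-1, 70973) ≈ -1.4090e-5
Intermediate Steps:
Pow(Add(Function('H')(Function('E')(-6)), -70995), -1) = Pow(Add(Add(22, 0), -70995), -1) = Pow(Add(22, -70995), -1) = Pow(-70973, -1) = Rational(-1, 70973)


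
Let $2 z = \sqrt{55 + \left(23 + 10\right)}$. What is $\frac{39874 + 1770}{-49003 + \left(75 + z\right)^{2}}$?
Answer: $- \frac{75229886}{78301989} - \frac{260275 \sqrt{22}}{78301989} \approx -0.97636$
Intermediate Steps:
$z = \sqrt{22}$ ($z = \frac{\sqrt{55 + \left(23 + 10\right)}}{2} = \frac{\sqrt{55 + 33}}{2} = \frac{\sqrt{88}}{2} = \frac{2 \sqrt{22}}{2} = \sqrt{22} \approx 4.6904$)
$\frac{39874 + 1770}{-49003 + \left(75 + z\right)^{2}} = \frac{39874 + 1770}{-49003 + \left(75 + \sqrt{22}\right)^{2}} = \frac{41644}{-49003 + \left(75 + \sqrt{22}\right)^{2}}$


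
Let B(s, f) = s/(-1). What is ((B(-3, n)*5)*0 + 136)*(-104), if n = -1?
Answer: -14144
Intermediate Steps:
B(s, f) = -s (B(s, f) = s*(-1) = -s)
((B(-3, n)*5)*0 + 136)*(-104) = ((-1*(-3)*5)*0 + 136)*(-104) = ((3*5)*0 + 136)*(-104) = (15*0 + 136)*(-104) = (0 + 136)*(-104) = 136*(-104) = -14144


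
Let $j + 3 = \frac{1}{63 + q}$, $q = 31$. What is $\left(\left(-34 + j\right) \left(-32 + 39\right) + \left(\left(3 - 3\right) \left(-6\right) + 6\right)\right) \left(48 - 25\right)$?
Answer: $- \frac{546825}{94} \approx -5817.3$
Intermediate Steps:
$j = - \frac{281}{94}$ ($j = -3 + \frac{1}{63 + 31} = -3 + \frac{1}{94} = - \frac{281}{94} \approx -2.9894$)
$\left(\left(-34 + j\right) \left(-32 + 39\right) + \left(\left(3 - 3\right) \left(-6\right) + 6\right)\right) \left(48 - 25\right) = \left(\left(-34 - \frac{281}{94}\right) \left(-32 + 39\right) + \left(\left(3 - 3\right) \left(-6\right) + 6\right)\right) \left(48 - 25\right) = \left(\left(- \frac{3477}{94}\right) 7 + \left(\left(3 - 3\right) \left(-6\right) + 6\right)\right) \left(48 - 25\right) = \left(- \frac{24339}{94} + \left(0 \left(-6\right) + 6\right)\right) 23 = \left(- \frac{24339}{94} + \left(0 + 6\right)\right) 23 = \left(- \frac{24339}{94} + 6\right) 23 = \left(- \frac{23775}{94}\right) 23 = - \frac{546825}{94}$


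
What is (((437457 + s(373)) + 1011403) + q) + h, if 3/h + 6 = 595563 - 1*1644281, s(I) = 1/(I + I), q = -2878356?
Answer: -559181742114549/391174052 ≈ -1.4295e+6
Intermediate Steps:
s(I) = 1/(2*I)
h = -3/1048724 (h = 3/(-6 + (595563 - 1*1644281)) = 3/(-6 + (595563 - 1644281)) = 3/(-6 - 1048718) = 3/(-1048724) = 3*(-1/1048724) = -3/1048724 ≈ -2.8606e-6)
(((437457 + s(373)) + 1011403) + q) + h = (((437457 + (½)/373) + 1011403) - 2878356) - 3/1048724 = (((437457 + (½)*(1/373)) + 1011403) - 2878356) - 3/1048724 = (((437457 + 1/746) + 1011403) - 2878356) - 3/1048724 = ((326342923/746 + 1011403) - 2878356) - 3/1048724 = (1080849561/746 - 2878356) - 3/1048724 = -1066404015/746 - 3/1048724 = -559181742114549/391174052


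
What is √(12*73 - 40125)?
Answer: 21*I*√89 ≈ 198.11*I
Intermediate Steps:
√(12*73 - 40125) = √(876 - 40125) = √(-39249) = 21*I*√89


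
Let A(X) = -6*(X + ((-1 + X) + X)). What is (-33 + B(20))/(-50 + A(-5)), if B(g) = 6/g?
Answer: -327/460 ≈ -0.71087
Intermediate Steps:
A(X) = 6 - 18*X (A(X) = -6*(X + (-1 + 2*X)) = -6*(-1 + 3*X) = 6 - 18*X)
(-33 + B(20))/(-50 + A(-5)) = (-33 + 6/20)/(-50 + (6 - 18*(-5))) = (-33 + 6*(1/20))/(-50 + (6 + 90)) = (-33 + 3/10)/(-50 + 96) = -327/10/46 = -327/10*1/46 = -327/460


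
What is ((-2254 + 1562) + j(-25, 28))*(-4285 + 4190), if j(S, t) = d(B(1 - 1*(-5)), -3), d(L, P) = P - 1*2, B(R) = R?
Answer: 66215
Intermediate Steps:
d(L, P) = -2 + P (d(L, P) = P - 2 = -2 + P)
j(S, t) = -5 (j(S, t) = -2 - 3 = -5)
((-2254 + 1562) + j(-25, 28))*(-4285 + 4190) = ((-2254 + 1562) - 5)*(-4285 + 4190) = (-692 - 5)*(-95) = -697*(-95) = 66215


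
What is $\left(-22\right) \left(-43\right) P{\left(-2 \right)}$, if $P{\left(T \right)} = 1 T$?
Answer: $-1892$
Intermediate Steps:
$P{\left(T \right)} = T$
$\left(-22\right) \left(-43\right) P{\left(-2 \right)} = \left(-22\right) \left(-43\right) \left(-2\right) = 946 \left(-2\right) = -1892$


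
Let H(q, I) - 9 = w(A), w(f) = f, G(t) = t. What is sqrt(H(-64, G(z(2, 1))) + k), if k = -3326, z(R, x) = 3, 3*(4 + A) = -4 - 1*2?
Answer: I*sqrt(3323) ≈ 57.645*I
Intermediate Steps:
A = -6 (A = -4 + (-4 - 1*2)/3 = -4 + (-4 - 2)/3 = -4 + (1/3)*(-6) = -4 - 2 = -6)
H(q, I) = 3 (H(q, I) = 9 - 6 = 3)
sqrt(H(-64, G(z(2, 1))) + k) = sqrt(3 - 3326) = sqrt(-3323) = I*sqrt(3323)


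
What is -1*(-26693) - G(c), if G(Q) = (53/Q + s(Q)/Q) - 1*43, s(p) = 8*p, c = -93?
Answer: 2485757/93 ≈ 26729.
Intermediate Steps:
G(Q) = -35 + 53/Q (G(Q) = (53/Q + (8*Q)/Q) - 1*43 = (53/Q + 8) - 43 = (8 + 53/Q) - 43 = -35 + 53/Q)
-1*(-26693) - G(c) = -1*(-26693) - (-35 + 53/(-93)) = 26693 - (-35 + 53*(-1/93)) = 26693 - (-35 - 53/93) = 26693 - 1*(-3308/93) = 26693 + 3308/93 = 2485757/93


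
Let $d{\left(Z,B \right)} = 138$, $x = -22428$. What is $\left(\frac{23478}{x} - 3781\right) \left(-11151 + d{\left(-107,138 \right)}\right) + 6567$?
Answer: $\frac{7415168249}{178} \approx 4.1658 \cdot 10^{7}$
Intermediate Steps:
$\left(\frac{23478}{x} - 3781\right) \left(-11151 + d{\left(-107,138 \right)}\right) + 6567 = \left(\frac{23478}{-22428} - 3781\right) \left(-11151 + 138\right) + 6567 = \left(23478 \left(- \frac{1}{22428}\right) - 3781\right) \left(-11013\right) + 6567 = \left(- \frac{559}{534} - 3781\right) \left(-11013\right) + 6567 = \left(- \frac{2019613}{534}\right) \left(-11013\right) + 6567 = \frac{7413999323}{178} + 6567 = \frac{7415168249}{178}$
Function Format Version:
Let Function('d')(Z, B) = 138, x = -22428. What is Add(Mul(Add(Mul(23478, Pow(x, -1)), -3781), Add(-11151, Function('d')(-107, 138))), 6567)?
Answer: Rational(7415168249, 178) ≈ 4.1658e+7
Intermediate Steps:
Add(Mul(Add(Mul(23478, Pow(x, -1)), -3781), Add(-11151, Function('d')(-107, 138))), 6567) = Add(Mul(Add(Mul(23478, Pow(-22428, -1)), -3781), Add(-11151, 138)), 6567) = Add(Mul(Add(Mul(23478, Rational(-1, 22428)), -3781), -11013), 6567) = Add(Mul(Add(Rational(-559, 534), -3781), -11013), 6567) = Add(Mul(Rational(-2019613, 534), -11013), 6567) = Add(Rational(7413999323, 178), 6567) = Rational(7415168249, 178)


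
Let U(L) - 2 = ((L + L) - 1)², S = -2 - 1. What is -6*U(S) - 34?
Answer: -340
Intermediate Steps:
S = -3
U(L) = 2 + (-1 + 2*L)² (U(L) = 2 + ((L + L) - 1)² = 2 + (2*L - 1)² = 2 + (-1 + 2*L)²)
-6*U(S) - 34 = -6*(2 + (-1 + 2*(-3))²) - 34 = -6*(2 + (-1 - 6)²) - 34 = -6*(2 + (-7)²) - 34 = -6*(2 + 49) - 34 = -6*51 - 34 = -306 - 34 = -340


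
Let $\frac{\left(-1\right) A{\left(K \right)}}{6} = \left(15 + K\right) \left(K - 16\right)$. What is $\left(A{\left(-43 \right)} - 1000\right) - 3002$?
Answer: $-13914$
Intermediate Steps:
$A{\left(K \right)} = - 6 \left(-16 + K\right) \left(15 + K\right)$ ($A{\left(K \right)} = - 6 \left(15 + K\right) \left(K - 16\right) = - 6 \left(15 + K\right) \left(-16 + K\right) = - 6 \left(-16 + K\right) \left(15 + K\right)$)
$\left(A{\left(-43 \right)} - 1000\right) - 3002 = \left(\left(1440 - 6 \left(-43\right)^{2} + 6 \left(-43\right)\right) - 1000\right) - 3002 = \left(\left(1440 - 11094 - 258\right) - 1000\right) - 3002 = \left(-9912 - 1000\right) - 3002 = -10912 - 3002 = -13914$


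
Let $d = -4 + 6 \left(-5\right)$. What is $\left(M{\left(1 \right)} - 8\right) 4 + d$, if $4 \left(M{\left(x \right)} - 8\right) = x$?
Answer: $-33$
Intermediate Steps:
$d = -34$ ($d = -4 - 30 = -34$)
$M{\left(x \right)} = 8 + \frac{x}{4}$
$\left(M{\left(1 \right)} - 8\right) 4 + d = \left(\left(8 + \frac{1}{4} \cdot 1\right) - 8\right) 4 - 34 = \left(\left(8 + \frac{1}{4}\right) - 8\right) 4 - 34 = \left(\frac{33}{4} - 8\right) 4 - 34 = \frac{1}{4} \cdot 4 - 34 = 1 - 34 = -33$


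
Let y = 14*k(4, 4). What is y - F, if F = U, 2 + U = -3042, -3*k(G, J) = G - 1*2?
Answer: 9104/3 ≈ 3034.7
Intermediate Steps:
k(G, J) = ⅔ - G/3 (k(G, J) = -(G - 1*2)/3 = -(G - 2)/3 = -(-2 + G)/3 = ⅔ - G/3)
U = -3044 (U = -2 - 3042 = -3044)
F = -3044
y = -28/3 (y = 14*(⅔ - ⅓*4) = 14*(⅔ - 4/3) = 14*(-⅔) = -28/3 ≈ -9.3333)
y - F = -28/3 - 1*(-3044) = -28/3 + 3044 = 9104/3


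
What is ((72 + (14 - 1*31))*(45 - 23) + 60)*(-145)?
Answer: -184150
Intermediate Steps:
((72 + (14 - 1*31))*(45 - 23) + 60)*(-145) = ((72 + (14 - 31))*22 + 60)*(-145) = ((72 - 17)*22 + 60)*(-145) = (55*22 + 60)*(-145) = (1210 + 60)*(-145) = 1270*(-145) = -184150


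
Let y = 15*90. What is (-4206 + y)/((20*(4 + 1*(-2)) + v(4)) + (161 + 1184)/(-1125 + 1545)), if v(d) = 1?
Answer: -239904/3713 ≈ -64.612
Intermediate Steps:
y = 1350
(-4206 + y)/((20*(4 + 1*(-2)) + v(4)) + (161 + 1184)/(-1125 + 1545)) = (-4206 + 1350)/((20*(4 + 1*(-2)) + 1) + (161 + 1184)/(-1125 + 1545)) = -2856/((20*(4 - 2) + 1) + 1345/420) = -2856/((20*2 + 1) + 1345*(1/420)) = -2856/((40 + 1) + 269/84) = -2856/(41 + 269/84) = -2856/3713/84 = -2856*84/3713 = -239904/3713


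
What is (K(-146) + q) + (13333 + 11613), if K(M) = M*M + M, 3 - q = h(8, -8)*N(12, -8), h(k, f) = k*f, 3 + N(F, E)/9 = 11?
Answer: 50727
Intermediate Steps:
N(F, E) = 72 (N(F, E) = -27 + 9*11 = -27 + 99 = 72)
h(k, f) = f*k
q = 4611 (q = 3 - (-8*8)*72 = 3 - (-64)*72 = 3 - 1*(-4608) = 3 + 4608 = 4611)
K(M) = M + M² (K(M) = M² + M = M + M²)
(K(-146) + q) + (13333 + 11613) = (-146*(1 - 146) + 4611) + (13333 + 11613) = (-146*(-145) + 4611) + 24946 = (21170 + 4611) + 24946 = 25781 + 24946 = 50727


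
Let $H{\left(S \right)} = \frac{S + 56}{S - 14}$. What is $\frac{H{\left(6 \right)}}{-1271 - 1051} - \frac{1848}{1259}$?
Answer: $- \frac{17125195}{11693592} \approx -1.4645$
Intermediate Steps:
$H{\left(S \right)} = \frac{56 + S}{-14 + S}$ ($H{\left(S \right)} = \frac{56 + S}{S - 14} = \frac{56 + S}{-14 + S}$)
$\frac{H{\left(6 \right)}}{-1271 - 1051} - \frac{1848}{1259} = \frac{\frac{1}{-14 + 6} \left(56 + 6\right)}{-1271 - 1051} - \frac{1848}{1259} = \frac{\frac{1}{-8} \cdot 62}{-2322} - \frac{1848}{1259} = \left(- \frac{1}{8}\right) 62 \left(- \frac{1}{2322}\right) - \frac{1848}{1259} = \left(- \frac{31}{4}\right) \left(- \frac{1}{2322}\right) - \frac{1848}{1259} = \frac{31}{9288} - \frac{1848}{1259} = - \frac{17125195}{11693592}$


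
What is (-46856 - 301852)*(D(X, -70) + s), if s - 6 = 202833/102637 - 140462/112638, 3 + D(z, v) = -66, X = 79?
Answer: 41839262019337324/1926804401 ≈ 2.1714e+7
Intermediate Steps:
D(z, v) = -69 (D(z, v) = -3 - 66 = -69)
s = 38897531798/5780413203 (s = 6 + (202833/102637 - 140462/112638) = 6 + (202833*(1/102637) - 140462*1/112638) = 6 + (202833/102637 - 70231/56319) = 6 + 4215052580/5780413203 = 38897531798/5780413203 ≈ 6.7292)
(-46856 - 301852)*(D(X, -70) + s) = (-46856 - 301852)*(-69 + 38897531798/5780413203) = -348708*(-359950979209/5780413203) = 41839262019337324/1926804401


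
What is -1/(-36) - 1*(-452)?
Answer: 16273/36 ≈ 452.03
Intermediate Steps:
-1/(-36) - 1*(-452) = -1*(-1/36) + 452 = 1/36 + 452 = 16273/36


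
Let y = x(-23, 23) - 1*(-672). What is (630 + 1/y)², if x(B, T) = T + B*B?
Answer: 594627596641/1498176 ≈ 3.9690e+5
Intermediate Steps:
x(B, T) = T + B²
y = 1224 (y = (23 + (-23)²) - 1*(-672) = (23 + 529) + 672 = 552 + 672 = 1224)
(630 + 1/y)² = (630 + 1/1224)² = (771121/1224)² = 594627596641/1498176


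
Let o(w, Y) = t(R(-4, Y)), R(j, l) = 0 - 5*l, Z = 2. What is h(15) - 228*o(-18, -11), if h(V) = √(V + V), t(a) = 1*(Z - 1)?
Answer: -228 + √30 ≈ -222.52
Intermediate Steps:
R(j, l) = -5*l
t(a) = 1 (t(a) = 1*(2 - 1) = 1*1 = 1)
h(V) = √2*√V (h(V) = √(2*V) = √2*√V)
o(w, Y) = 1
h(15) - 228*o(-18, -11) = √2*√15 - 228*1 = √30 - 228 = -228 + √30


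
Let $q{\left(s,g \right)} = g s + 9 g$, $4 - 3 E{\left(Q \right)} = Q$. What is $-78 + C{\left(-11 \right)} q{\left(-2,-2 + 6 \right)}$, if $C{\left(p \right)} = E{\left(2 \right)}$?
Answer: $- \frac{178}{3} \approx -59.333$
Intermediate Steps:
$E{\left(Q \right)} = \frac{4}{3} - \frac{Q}{3}$
$q{\left(s,g \right)} = 9 g + g s$
$C{\left(p \right)} = \frac{2}{3}$ ($C{\left(p \right)} = \frac{4}{3} - \frac{2}{3} = \frac{2}{3}$)
$-78 + C{\left(-11 \right)} q{\left(-2,-2 + 6 \right)} = -78 + \frac{2 \left(-2 + 6\right) \left(9 - 2\right)}{3} = -78 + \frac{2 \cdot 4 \cdot 7}{3} = -78 + \frac{2}{3} \cdot 28 = -78 + \frac{56}{3} = - \frac{178}{3}$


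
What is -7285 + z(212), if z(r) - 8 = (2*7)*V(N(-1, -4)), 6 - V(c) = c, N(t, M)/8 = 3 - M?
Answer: -7977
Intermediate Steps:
N(t, M) = 24 - 8*M (N(t, M) = 8*(3 - M) = 24 - 8*M)
V(c) = 6 - c
z(r) = -692 (z(r) = 8 + (2*7)*(6 - (24 - 8*(-4))) = 8 + 14*(6 - (24 + 32)) = 8 + 14*(6 - 1*56) = 8 + 14*(6 - 56) = 8 + 14*(-50) = 8 - 700 = -692)
-7285 + z(212) = -7285 - 692 = -7977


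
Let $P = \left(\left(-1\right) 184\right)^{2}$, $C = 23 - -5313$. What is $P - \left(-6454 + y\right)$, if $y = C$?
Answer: $34974$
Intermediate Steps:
$C = 5336$ ($C = 23 + 5313 = 5336$)
$y = 5336$
$P = 33856$ ($P = \left(-184\right)^{2} = 33856$)
$P - \left(-6454 + y\right) = 33856 - \left(-6454 + 5336\right) = 33856 - -1118 = 33856 + 1118 = 34974$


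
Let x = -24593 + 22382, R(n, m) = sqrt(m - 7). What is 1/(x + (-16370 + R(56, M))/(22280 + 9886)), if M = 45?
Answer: -1144070573868/2530122282038389 - 16083*sqrt(38)/2530122282038389 ≈ -0.00045218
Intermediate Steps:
R(n, m) = sqrt(-7 + m)
x = -2211
1/(x + (-16370 + R(56, M))/(22280 + 9886)) = 1/(-2211 + (-16370 + sqrt(-7 + 45))/(22280 + 9886)) = 1/(-2211 + (-16370 + sqrt(38))/32166) = 1/(-2211 + (-16370 + sqrt(38))*(1/32166)) = 1/(-2211 + (-8185/16083 + sqrt(38)/32166)) = 1/(-35567698/16083 + sqrt(38)/32166)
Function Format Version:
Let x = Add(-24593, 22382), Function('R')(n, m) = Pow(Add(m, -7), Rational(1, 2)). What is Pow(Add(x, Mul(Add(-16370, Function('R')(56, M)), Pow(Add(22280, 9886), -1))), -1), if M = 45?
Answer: Add(Rational(-1144070573868, 2530122282038389), Mul(Rational(-16083, 2530122282038389), Pow(38, Rational(1, 2)))) ≈ -0.00045218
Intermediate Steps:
Function('R')(n, m) = Pow(Add(-7, m), Rational(1, 2))
x = -2211
Pow(Add(x, Mul(Add(-16370, Function('R')(56, M)), Pow(Add(22280, 9886), -1))), -1) = Pow(Add(-2211, Mul(Add(-16370, Pow(Add(-7, 45), Rational(1, 2))), Pow(Add(22280, 9886), -1))), -1) = Pow(Add(-2211, Mul(Add(-16370, Pow(38, Rational(1, 2))), Pow(32166, -1))), -1) = Pow(Add(-2211, Mul(Add(-16370, Pow(38, Rational(1, 2))), Rational(1, 32166))), -1) = Pow(Add(-2211, Add(Rational(-8185, 16083), Mul(Rational(1, 32166), Pow(38, Rational(1, 2))))), -1) = Pow(Add(Rational(-35567698, 16083), Mul(Rational(1, 32166), Pow(38, Rational(1, 2)))), -1)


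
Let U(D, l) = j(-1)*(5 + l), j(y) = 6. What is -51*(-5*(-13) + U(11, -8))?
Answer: -2397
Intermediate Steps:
U(D, l) = 30 + 6*l (U(D, l) = 6*(5 + l) = 30 + 6*l)
-51*(-5*(-13) + U(11, -8)) = -51*(-5*(-13) + (30 + 6*(-8))) = -51*(65 + (30 - 48)) = -51*(65 - 18) = -51*47 = -2397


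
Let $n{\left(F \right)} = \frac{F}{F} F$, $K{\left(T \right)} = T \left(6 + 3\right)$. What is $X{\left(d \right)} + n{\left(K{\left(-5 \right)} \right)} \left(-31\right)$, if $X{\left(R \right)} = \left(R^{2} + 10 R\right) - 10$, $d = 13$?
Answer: $1684$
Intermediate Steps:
$K{\left(T \right)} = 9 T$ ($K{\left(T \right)} = T 9 = 9 T$)
$n{\left(F \right)} = F$ ($n{\left(F \right)} = 1 F = F$)
$X{\left(R \right)} = -10 + R^{2} + 10 R$
$X{\left(d \right)} + n{\left(K{\left(-5 \right)} \right)} \left(-31\right) = \left(-10 + 13^{2} + 10 \cdot 13\right) + 9 \left(-5\right) \left(-31\right) = \left(-10 + 169 + 130\right) - -1395 = 289 + 1395 = 1684$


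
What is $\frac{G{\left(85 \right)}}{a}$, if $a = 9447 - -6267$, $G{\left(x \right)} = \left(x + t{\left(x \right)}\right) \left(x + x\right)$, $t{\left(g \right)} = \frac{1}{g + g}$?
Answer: $\frac{4817}{5238} \approx 0.91963$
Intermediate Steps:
$t{\left(g \right)} = \frac{1}{2 g}$
$G{\left(x \right)} = 2 x \left(x + \frac{1}{2 x}\right)$ ($G{\left(x \right)} = \left(x + \frac{1}{2 x}\right) \left(x + x\right) = \left(x + \frac{1}{2 x}\right) 2 x = 2 x \left(x + \frac{1}{2 x}\right)$)
$a = 15714$ ($a = 9447 + 6267 = 15714$)
$\frac{G{\left(85 \right)}}{a} = \frac{1 + 2 \cdot 85^{2}}{15714} = \left(1 + 2 \cdot 7225\right) \frac{1}{15714} = \left(1 + 14450\right) \frac{1}{15714} = 14451 \cdot \frac{1}{15714} = \frac{4817}{5238}$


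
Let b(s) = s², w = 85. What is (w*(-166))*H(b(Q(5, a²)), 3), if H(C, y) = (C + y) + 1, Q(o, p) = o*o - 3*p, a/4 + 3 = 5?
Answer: -393570230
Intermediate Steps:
a = 8 (a = -12 + 4*5 = -12 + 20 = 8)
Q(o, p) = o² - 3*p
H(C, y) = 1 + C + y
(w*(-166))*H(b(Q(5, a²)), 3) = (85*(-166))*(1 + (5² - 3*8²)² + 3) = -14110*(1 + (25 - 3*64)² + 3) = -14110*(1 + (25 - 192)² + 3) = -14110*(1 + (-167)² + 3) = -14110*(1 + 27889 + 3) = -14110*27893 = -393570230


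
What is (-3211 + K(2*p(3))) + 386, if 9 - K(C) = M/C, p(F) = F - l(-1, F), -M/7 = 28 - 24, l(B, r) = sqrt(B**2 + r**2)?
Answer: -2858 - 14*sqrt(10) ≈ -2902.3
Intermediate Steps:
M = -28 (M = -7*(28 - 24) = -7*4 = -28)
p(F) = F - sqrt(1 + F**2) (p(F) = F - sqrt((-1)**2 + F**2) = F - sqrt(1 + F**2))
K(C) = 9 + 28/C (K(C) = 9 - (-28)/C = 9 + 28/C)
(-3211 + K(2*p(3))) + 386 = (-3211 + (9 + 28/((2*(3 - sqrt(1 + 3**2)))))) + 386 = (-3211 + (9 + 28/((2*(3 - sqrt(1 + 9)))))) + 386 = (-3211 + (9 + 28/((2*(3 - sqrt(10)))))) + 386 = (-3211 + (9 + 28/(6 - 2*sqrt(10)))) + 386 = (-3202 + 28/(6 - 2*sqrt(10))) + 386 = -2816 + 28/(6 - 2*sqrt(10))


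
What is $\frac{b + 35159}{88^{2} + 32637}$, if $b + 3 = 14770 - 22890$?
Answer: $\frac{27036}{40381} \approx 0.66952$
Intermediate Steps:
$b = -8123$ ($b = -3 + \left(14770 - 22890\right) = -3 - 8120 = -8123$)
$\frac{b + 35159}{88^{2} + 32637} = \frac{-8123 + 35159}{88^{2} + 32637} = \frac{27036}{7744 + 32637} = \frac{27036}{40381}$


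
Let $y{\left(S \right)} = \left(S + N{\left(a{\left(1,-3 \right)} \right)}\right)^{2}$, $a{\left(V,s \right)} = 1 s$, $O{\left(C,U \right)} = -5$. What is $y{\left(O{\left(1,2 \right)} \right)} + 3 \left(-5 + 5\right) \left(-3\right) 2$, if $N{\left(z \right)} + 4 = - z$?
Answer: $36$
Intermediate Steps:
$a{\left(V,s \right)} = s$
$N{\left(z \right)} = -4 - z$
$y{\left(S \right)} = \left(-1 + S\right)^{2}$ ($y{\left(S \right)} = \left(S - 1\right)^{2} = \left(-1 + S\right)^{2}$)
$y{\left(O{\left(1,2 \right)} \right)} + 3 \left(-5 + 5\right) \left(-3\right) 2 = \left(-1 - 5\right)^{2} + 3 \left(-5 + 5\right) \left(-3\right) 2 = \left(-6\right)^{2} + 3 \cdot 0 \left(-3\right) 2 = 36 + 3 \cdot 0 \cdot 2 = 36 + 3 \cdot 0 = 36 + 0 = 36$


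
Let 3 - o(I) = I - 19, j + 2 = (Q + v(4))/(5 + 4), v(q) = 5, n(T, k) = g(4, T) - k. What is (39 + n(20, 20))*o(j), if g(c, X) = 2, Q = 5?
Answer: 1442/3 ≈ 480.67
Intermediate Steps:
n(T, k) = 2 - k
j = -8/9 (j = -2 + (5 + 5)/(5 + 4) = -2 + 10/9 = -8/9 ≈ -0.88889)
o(I) = 22 - I (o(I) = 3 - (I - 19) = 3 - (-19 + I) = 3 + (19 - I) = 22 - I)
(39 + n(20, 20))*o(j) = (39 + (2 - 1*20))*(22 - 1*(-8/9)) = (39 + (2 - 20))*(22 + 8/9) = (39 - 18)*(206/9) = 21*(206/9) = 1442/3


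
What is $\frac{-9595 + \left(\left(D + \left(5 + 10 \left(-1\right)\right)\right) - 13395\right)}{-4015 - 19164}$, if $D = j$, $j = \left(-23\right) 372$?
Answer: $\frac{2427}{1783} \approx 1.3612$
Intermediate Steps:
$j = -8556$
$D = -8556$
$\frac{-9595 + \left(\left(D + \left(5 + 10 \left(-1\right)\right)\right) - 13395\right)}{-4015 - 19164} = \frac{-9595 + \left(\left(-8556 + \left(5 + 10 \left(-1\right)\right)\right) - 13395\right)}{-4015 - 19164} = \frac{-9595 + \left(\left(-8556 + \left(5 - 10\right)\right) - 13395\right)}{-23179} = \left(-9595 - 21956\right) \left(- \frac{1}{23179}\right) = \left(-31551\right) \left(- \frac{1}{23179}\right) = \frac{2427}{1783}$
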